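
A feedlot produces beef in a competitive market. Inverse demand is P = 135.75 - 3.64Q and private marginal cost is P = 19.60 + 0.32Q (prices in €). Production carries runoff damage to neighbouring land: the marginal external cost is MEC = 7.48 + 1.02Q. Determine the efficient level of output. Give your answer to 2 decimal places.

Q* = 21.82

Social marginal cost = private MC + MEC = 27.08 + 1.34Q.
Set SMC = demand: 27.08 + 1.34Q = 135.75 - 3.64Q → Q* = 21.8213.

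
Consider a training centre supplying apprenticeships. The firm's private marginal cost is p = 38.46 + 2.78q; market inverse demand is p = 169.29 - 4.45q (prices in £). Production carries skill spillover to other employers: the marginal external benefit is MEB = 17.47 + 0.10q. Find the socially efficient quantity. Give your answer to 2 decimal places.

q* = 20.80

Social marginal cost = private MC − MEB = 20.99 + 2.68q.
Set SMC = demand: 20.99 + 2.68q = 169.29 - 4.45q → q* = 20.7994.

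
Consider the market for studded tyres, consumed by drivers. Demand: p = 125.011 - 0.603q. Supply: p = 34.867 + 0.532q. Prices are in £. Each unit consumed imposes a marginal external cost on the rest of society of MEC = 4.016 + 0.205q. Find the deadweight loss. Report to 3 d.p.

DWL = £153.727

Market equilibrium (private): 34.867 + 0.532q = 125.011 - 0.603q → q_m = 79.4220.
Social marginal benefit = demand − MEC = 120.995 - 0.808q.
Set SMB = MC: 120.995 - 0.808q = 34.867 + 0.532q → q* = 64.2746.
Height of the DWL triangle at q_m is MC(q_m) − SMB(q_m) = MEC(q_m) = 20.2975.
DWL = ½ × 15.1474 × 20.2975 = 153.7272.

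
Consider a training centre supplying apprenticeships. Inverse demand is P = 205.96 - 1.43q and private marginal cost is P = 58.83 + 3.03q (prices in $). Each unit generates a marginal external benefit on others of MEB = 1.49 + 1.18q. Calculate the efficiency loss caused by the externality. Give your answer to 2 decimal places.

Market equilibrium (private): 58.83 + 3.03q = 205.96 - 1.43q → q_m = 32.9888.
Social marginal cost = private MC − MEB = 57.34 + 1.85q.
Set SMC = demand: 57.34 + 1.85q = 205.96 - 1.43q → q* = 45.3110.
The loss is the area between SMC and demand from q* to q_m; with linear curves that's a triangle of height MEB(q_m).
DWL = ½ × 12.3222 × 40.4168 = 249.0119.

DWL = $249.01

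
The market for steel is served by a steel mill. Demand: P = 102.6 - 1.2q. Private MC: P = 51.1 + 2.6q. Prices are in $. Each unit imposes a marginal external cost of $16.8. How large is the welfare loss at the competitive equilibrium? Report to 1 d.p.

DWL = $37.1

Market equilibrium (private): 51.1 + 2.6q = 102.6 - 1.2q → q_m = 13.5526.
Social marginal cost = private MC + MEC = 67.9 + 2.6q.
Set SMC = demand: 67.9 + 2.6q = 102.6 - 1.2q → q* = 9.1316.
Between q* and q_m the wedge SMC − demand runs linearly from 0 to MEC(q_m), so the loss is a triangle.
DWL = ½ × 4.4210 × 16.8000 = 37.1364.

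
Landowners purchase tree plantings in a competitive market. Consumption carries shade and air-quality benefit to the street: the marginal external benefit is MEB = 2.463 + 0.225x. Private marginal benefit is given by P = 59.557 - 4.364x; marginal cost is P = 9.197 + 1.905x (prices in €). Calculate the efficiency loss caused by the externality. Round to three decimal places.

Market equilibrium (private): 9.197 + 1.905x = 59.557 - 4.364x → x_m = 8.0332.
Social marginal benefit = demand + MEB = 62.020 - 4.139x.
Set SMB = MC: 62.020 - 4.139x = 9.197 + 1.905x → x* = 8.7397.
Height of the DWL triangle at x_m is SMB(x_m) − MC(x_m) = MEB(x_m) = 4.2705.
DWL = ½ × 0.7065 × 4.2705 = 1.5086.

DWL = €1.509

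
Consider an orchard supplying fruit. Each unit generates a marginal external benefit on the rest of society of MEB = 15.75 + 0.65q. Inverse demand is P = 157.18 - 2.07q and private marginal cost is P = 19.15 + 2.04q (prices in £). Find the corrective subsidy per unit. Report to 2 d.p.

Social marginal cost = private MC − MEB = 3.40 + 1.39q.
Set SMC = demand: 3.40 + 1.39q = 157.18 - 2.07q → q* = 44.4451.
The Pigouvian subsidy equals MEB at q*: 15.75 + 0.65×44.4451 = 44.6393.

subsidy = £44.64 per unit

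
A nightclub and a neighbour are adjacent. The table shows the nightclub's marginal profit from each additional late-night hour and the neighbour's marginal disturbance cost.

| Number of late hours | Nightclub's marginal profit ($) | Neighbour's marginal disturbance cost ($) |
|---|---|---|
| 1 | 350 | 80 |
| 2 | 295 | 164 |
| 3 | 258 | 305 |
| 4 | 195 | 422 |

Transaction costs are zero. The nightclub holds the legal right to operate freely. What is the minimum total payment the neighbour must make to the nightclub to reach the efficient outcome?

$453

Left alone the nightclub would choose level 4 (marginal profit stays positive).
Efficient level: k* = 2 (marginal profit ≥ marginal disturbance cost through 2).
The neighbour must at least cover the nightclub's forgone profit from cutting 4→2: 258 + 195 = 453.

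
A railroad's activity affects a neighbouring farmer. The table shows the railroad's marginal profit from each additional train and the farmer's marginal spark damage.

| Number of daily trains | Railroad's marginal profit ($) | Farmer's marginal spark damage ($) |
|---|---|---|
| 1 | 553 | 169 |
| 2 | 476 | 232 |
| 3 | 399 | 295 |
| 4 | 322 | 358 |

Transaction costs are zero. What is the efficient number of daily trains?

Bargaining reaches the level where marginal profit last exceeds marginal spark damage.
That holds through level 3 (399 ≥ 295) but not at 4 (322 < 358).

3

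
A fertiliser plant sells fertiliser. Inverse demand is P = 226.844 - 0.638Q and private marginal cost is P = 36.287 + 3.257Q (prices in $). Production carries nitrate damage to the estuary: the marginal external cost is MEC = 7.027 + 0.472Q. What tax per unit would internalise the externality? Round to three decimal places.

Social marginal cost = private MC + MEC = 43.314 + 3.729Q.
Set SMC = demand: 43.314 + 3.729Q = 226.844 - 0.638Q → Q* = 42.0266.
The Pigouvian tax equals MEC at Q*: 7.027 + 0.472×42.0266 = 26.8636.

tax = $26.864 per unit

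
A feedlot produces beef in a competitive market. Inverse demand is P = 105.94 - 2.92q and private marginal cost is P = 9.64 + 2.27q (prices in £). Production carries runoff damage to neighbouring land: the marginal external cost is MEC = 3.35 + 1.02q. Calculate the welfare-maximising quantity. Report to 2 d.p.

q* = 14.97

Social marginal cost = private MC + MEC = 12.99 + 3.29q.
Set SMC = demand: 12.99 + 3.29q = 105.94 - 2.92q → q* = 14.9678.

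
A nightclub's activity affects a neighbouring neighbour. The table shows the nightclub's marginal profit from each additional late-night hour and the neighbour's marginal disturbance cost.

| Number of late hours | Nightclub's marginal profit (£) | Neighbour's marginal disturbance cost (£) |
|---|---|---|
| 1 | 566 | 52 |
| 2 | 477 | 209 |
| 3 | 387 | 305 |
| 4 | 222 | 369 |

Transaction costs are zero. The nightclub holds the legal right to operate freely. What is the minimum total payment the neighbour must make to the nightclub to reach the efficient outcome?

Left alone the nightclub would choose level 4 (marginal profit stays positive).
Efficient level: k* = 3 (marginal profit ≥ marginal disturbance cost through 3).
The neighbour must at least cover the nightclub's forgone profit from cutting 4→3: 222 = 222.

£222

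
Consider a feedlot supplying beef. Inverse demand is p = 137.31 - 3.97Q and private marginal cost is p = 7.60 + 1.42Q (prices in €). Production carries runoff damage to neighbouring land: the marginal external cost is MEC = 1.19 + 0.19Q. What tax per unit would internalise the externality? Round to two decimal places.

tax = €5.57 per unit

Social marginal cost = private MC + MEC = 8.79 + 1.61Q.
Set SMC = demand: 8.79 + 1.61Q = 137.31 - 3.97Q → Q* = 23.0323.
The Pigouvian tax equals MEC at Q*: 1.19 + 0.19×23.0323 = 5.5661.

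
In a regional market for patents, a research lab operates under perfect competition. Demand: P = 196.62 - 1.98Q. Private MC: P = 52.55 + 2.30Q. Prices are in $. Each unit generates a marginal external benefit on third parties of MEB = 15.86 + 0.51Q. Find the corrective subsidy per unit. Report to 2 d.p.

Social marginal cost = private MC − MEB = 36.69 + 1.79Q.
Set SMC = demand: 36.69 + 1.79Q = 196.62 - 1.98Q → Q* = 42.4218.
The Pigouvian subsidy equals MEB at Q*: 15.86 + 0.51×42.4218 = 37.4951.

subsidy = $37.50 per unit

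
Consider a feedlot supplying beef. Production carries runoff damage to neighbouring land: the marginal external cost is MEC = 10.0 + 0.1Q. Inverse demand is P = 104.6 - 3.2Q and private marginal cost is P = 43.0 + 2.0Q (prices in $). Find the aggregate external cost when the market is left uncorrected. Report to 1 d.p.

$125.5

Market equilibrium (private): 43.0 + 2.0Q = 104.6 - 3.2Q → Q_m = 11.8462.
Total external cost = ∫₀^{Q_m} (10.0 + 0.1Q) dQ = 10.0×11.8462 + ½×0.1×11.8462² = 125.4786.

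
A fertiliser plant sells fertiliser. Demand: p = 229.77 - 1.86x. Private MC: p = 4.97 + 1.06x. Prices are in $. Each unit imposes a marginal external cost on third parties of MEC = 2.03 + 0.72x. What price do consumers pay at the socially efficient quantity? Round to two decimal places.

Social marginal cost = private MC + MEC = 7.00 + 1.78x.
Set SMC = demand: 7.00 + 1.78x = 229.77 - 1.86x → x* = 61.2005.
Consumer price on the demand curve at x*: 229.77 − 1.86×61.2005 = 115.9371.

P = $115.94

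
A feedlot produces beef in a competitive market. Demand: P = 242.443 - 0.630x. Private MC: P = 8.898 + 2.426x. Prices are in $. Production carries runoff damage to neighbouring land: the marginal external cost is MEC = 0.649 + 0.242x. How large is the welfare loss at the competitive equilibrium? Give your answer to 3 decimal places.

DWL = $55.558

Market equilibrium (private): 8.898 + 2.426x = 242.443 - 0.630x → x_m = 76.4218.
Social marginal cost = private MC + MEC = 9.547 + 2.668x.
Set SMC = demand: 9.547 + 2.668x = 242.443 - 0.630x → x* = 70.6173.
Height of the DWL triangle at x_m is SMC(x_m) − demand(x_m) = MEC(x_m) = 19.1431.
DWL = ½ × 5.8045 × 19.1431 = 55.5581.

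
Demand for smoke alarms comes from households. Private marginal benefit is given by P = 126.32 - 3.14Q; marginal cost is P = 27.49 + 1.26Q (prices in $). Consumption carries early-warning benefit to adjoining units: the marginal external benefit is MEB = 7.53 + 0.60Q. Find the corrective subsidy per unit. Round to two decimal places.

subsidy = $24.32 per unit

Social marginal benefit = demand + MEB = 133.85 - 2.54Q.
Set SMB = MC: 133.85 - 2.54Q = 27.49 + 1.26Q → Q* = 27.9895.
The Pigouvian subsidy equals MEB at Q*: 7.53 + 0.60×27.9895 = 24.3237.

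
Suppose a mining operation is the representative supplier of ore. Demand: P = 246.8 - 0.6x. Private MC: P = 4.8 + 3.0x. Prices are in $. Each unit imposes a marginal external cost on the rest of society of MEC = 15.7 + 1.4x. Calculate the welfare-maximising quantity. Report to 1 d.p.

x* = 45.3

Social marginal cost = private MC + MEC = 20.5 + 4.4x.
Set SMC = demand: 20.5 + 4.4x = 246.8 - 0.6x → x* = 45.2600.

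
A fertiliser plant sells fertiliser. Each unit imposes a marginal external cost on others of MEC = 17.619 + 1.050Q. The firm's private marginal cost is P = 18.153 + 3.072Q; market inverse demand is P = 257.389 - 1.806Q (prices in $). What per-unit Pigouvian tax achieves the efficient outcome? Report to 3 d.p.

Social marginal cost = private MC + MEC = 35.772 + 4.122Q.
Set SMC = demand: 35.772 + 4.122Q = 257.389 - 1.806Q → Q* = 37.3848.
The Pigouvian tax equals MEC at Q*: 17.619 + 1.050×37.3848 = 56.8730.

tax = $56.873 per unit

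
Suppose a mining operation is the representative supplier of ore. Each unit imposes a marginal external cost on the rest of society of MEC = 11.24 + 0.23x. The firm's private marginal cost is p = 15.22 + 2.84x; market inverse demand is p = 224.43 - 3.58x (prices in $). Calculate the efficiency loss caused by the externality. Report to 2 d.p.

DWL = $26.39

Market equilibrium (private): 15.22 + 2.84x = 224.43 - 3.58x → x_m = 32.5872.
Social marginal cost = private MC + MEC = 26.46 + 3.07x.
Set SMC = demand: 26.46 + 3.07x = 224.43 - 3.58x → x* = 29.7699.
Height of the DWL triangle at x_m is SMC(x_m) − demand(x_m) = MEC(x_m) = 18.7351.
DWL = ½ × 2.8173 × 18.7351 = 26.3912.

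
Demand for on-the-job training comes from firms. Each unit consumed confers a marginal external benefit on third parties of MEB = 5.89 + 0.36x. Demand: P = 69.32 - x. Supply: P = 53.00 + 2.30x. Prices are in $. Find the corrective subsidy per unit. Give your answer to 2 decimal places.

Social marginal benefit = demand + MEB = 75.21 - 0.64x.
Set SMB = MC: 75.21 - 0.64x = 53.00 + 2.30x → x* = 7.5544.
The Pigouvian subsidy equals MEB at x*: 5.89 + 0.36×7.5544 = 8.6096.

subsidy = $8.61 per unit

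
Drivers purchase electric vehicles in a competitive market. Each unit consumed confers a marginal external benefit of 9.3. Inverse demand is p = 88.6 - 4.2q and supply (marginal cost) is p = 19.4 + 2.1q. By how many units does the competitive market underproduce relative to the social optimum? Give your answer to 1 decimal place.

Market equilibrium (private): 19.4 + 2.1q = 88.6 - 4.2q → q_m = 10.9841.
Social marginal benefit = demand + MEB = 97.9 - 4.2q.
Set SMB = MC: 97.9 - 4.2q = 19.4 + 2.1q → q* = 12.4603.
Gap = |10.9841 − 12.4603| = 1.4762.

1.5 units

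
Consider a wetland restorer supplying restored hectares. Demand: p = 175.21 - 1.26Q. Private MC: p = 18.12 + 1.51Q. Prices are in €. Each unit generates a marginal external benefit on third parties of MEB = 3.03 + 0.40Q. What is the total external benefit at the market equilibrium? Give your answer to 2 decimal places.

Market equilibrium (private): 18.12 + 1.51Q = 175.21 - 1.26Q → Q_m = 56.7112.
Total external benefit = ∫₀^{Q_m} (3.03 + 0.40Q) dQ = 3.03×56.7112 + ½×0.40×56.7112² = 815.0670.

€815.07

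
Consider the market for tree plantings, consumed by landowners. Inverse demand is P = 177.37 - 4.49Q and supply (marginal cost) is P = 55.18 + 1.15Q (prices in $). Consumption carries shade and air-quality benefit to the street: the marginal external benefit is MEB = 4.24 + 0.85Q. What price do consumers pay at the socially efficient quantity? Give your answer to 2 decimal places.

P = $58.86

Social marginal benefit = demand + MEB = 181.61 - 3.64Q.
Set SMB = MC: 181.61 - 3.64Q = 55.18 + 1.15Q → Q* = 26.3946.
Consumer price on the demand curve at Q*: 177.37 − 4.49×26.3946 = 58.8582.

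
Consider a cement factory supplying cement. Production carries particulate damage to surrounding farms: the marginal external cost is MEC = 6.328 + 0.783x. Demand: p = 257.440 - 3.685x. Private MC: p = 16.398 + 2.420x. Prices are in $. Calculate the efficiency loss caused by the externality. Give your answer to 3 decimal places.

Market equilibrium (private): 16.398 + 2.420x = 257.440 - 3.685x → x_m = 39.4827.
Social marginal cost = private MC + MEC = 22.726 + 3.203x.
Set SMC = demand: 22.726 + 3.203x = 257.440 - 3.685x → x* = 34.0758.
The loss is the area between SMC and demand from x* to x_m; with linear curves that's a triangle of height MEC(x_m).
DWL = ½ × 5.4069 × 37.2430 = 100.6846.

DWL = $100.685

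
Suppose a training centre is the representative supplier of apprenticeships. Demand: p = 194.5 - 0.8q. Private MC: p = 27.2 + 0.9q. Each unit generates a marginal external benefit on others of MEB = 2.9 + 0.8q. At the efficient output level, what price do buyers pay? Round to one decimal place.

Social marginal cost = private MC − MEB = 24.3 + 0.1q.
Set SMC = demand: 24.3 + 0.1q = 194.5 - 0.8q → q* = 189.1111.
Consumer price on the demand curve at q*: 194.5 − 0.8×189.1111 = 43.2111.

P = 43.2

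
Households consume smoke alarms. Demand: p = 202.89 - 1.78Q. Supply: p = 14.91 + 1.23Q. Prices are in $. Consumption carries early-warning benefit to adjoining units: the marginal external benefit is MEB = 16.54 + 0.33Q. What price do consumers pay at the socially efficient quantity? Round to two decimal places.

P = $67.05

Social marginal benefit = demand + MEB = 219.43 - 1.45Q.
Set SMB = MC: 219.43 - 1.45Q = 14.91 + 1.23Q → Q* = 76.3134.
Consumer price on the demand curve at Q*: 202.89 − 1.78×76.3134 = 67.0521.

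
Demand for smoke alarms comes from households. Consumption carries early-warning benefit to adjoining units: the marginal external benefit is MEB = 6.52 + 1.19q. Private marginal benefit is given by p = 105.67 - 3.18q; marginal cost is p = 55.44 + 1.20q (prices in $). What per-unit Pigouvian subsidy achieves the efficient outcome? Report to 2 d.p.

Social marginal benefit = demand + MEB = 112.19 - 1.99q.
Set SMB = MC: 112.19 - 1.99q = 55.44 + 1.20q → q* = 17.7900.
The Pigouvian subsidy equals MEB at q*: 6.52 + 1.19×17.7900 = 27.6901.

subsidy = $27.69 per unit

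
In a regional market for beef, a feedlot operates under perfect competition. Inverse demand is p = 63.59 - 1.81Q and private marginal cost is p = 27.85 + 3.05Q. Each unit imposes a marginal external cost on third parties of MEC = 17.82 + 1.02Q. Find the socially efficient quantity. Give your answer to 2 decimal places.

Social marginal cost = private MC + MEC = 45.67 + 4.07Q.
Set SMC = demand: 45.67 + 4.07Q = 63.59 - 1.81Q → Q* = 3.0476.

Q* = 3.05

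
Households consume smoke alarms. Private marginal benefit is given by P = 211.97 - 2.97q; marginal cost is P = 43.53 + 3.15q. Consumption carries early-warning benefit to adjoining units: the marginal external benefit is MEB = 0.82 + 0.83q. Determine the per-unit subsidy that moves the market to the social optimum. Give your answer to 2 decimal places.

Social marginal benefit = demand + MEB = 212.79 - 2.14q.
Set SMB = MC: 212.79 - 2.14q = 43.53 + 3.15q → q* = 31.9962.
The Pigouvian subsidy equals MEB at q*: 0.82 + 0.83×31.9962 = 27.3768.

subsidy = 27.38 per unit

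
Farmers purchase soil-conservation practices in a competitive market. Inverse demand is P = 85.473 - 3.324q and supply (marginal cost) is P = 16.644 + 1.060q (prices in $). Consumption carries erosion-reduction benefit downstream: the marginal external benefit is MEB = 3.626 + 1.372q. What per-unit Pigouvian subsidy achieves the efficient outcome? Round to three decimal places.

Social marginal benefit = demand + MEB = 89.099 - 1.952q.
Set SMB = MC: 89.099 - 1.952q = 16.644 + 1.060q → q* = 24.0554.
The Pigouvian subsidy equals MEB at q*: 3.626 + 1.372×24.0554 = 36.6300.

subsidy = $36.630 per unit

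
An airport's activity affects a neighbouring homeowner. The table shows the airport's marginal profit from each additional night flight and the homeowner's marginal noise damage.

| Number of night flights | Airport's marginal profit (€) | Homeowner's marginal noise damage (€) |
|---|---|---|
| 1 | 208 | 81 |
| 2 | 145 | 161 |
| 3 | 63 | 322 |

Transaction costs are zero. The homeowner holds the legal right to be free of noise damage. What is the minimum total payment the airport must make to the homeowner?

€81

Efficient level: marginal profit ≥ marginal noise damage through level 1, so k* = 1.
With the homeowner holding the right, the airport must at least compensate total damage at k*: 81 = 81.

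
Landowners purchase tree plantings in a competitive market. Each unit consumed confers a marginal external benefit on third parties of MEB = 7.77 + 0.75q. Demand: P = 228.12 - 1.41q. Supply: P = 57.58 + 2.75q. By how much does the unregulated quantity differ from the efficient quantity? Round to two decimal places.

Market equilibrium (private): 57.58 + 2.75q = 228.12 - 1.41q → q_m = 40.9952.
Social marginal benefit = demand + MEB = 235.89 - 0.66q.
Set SMB = MC: 235.89 - 0.66q = 57.58 + 2.75q → q* = 52.2903.
Gap = |40.9952 − 52.2903| = 11.2951.

11.30 units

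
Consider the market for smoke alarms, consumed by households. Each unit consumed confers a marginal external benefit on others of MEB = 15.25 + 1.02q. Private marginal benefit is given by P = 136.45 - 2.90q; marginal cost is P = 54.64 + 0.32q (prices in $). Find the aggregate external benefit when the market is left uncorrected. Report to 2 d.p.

Market equilibrium (private): 54.64 + 0.32q = 136.45 - 2.90q → q_m = 25.4068.
Total external benefit = ∫₀^{q_m} (15.25 + 1.02q) dq = 15.25×25.4068 + ½×1.02×25.4068² = 716.6615.

$716.66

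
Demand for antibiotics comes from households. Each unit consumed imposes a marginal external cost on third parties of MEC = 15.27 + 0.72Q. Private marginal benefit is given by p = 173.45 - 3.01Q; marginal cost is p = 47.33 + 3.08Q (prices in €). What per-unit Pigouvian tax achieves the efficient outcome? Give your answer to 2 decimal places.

Social marginal benefit = demand − MEC = 158.18 - 3.73Q.
Set SMB = MC: 158.18 - 3.73Q = 47.33 + 3.08Q → Q* = 16.2775.
The Pigouvian tax equals MEC at Q*: 15.27 + 0.72×16.2775 = 26.9898.

tax = €26.99 per unit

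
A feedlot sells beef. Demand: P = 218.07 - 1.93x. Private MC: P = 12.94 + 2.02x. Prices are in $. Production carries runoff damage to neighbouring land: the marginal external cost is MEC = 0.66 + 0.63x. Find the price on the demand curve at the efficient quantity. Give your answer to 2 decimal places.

P = $131.91

Social marginal cost = private MC + MEC = 13.60 + 2.65x.
Set SMC = demand: 13.60 + 2.65x = 218.07 - 1.93x → x* = 44.6441.
Consumer price on the demand curve at x*: 218.07 − 1.93×44.6441 = 131.9069.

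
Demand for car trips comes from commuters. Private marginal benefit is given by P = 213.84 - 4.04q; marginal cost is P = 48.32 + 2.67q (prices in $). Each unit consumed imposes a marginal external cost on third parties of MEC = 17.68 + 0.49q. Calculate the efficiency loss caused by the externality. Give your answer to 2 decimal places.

Market equilibrium (private): 48.32 + 2.67q = 213.84 - 4.04q → q_m = 24.6677.
Social marginal benefit = demand − MEC = 196.16 - 4.53q.
Set SMB = MC: 196.16 - 4.53q = 48.32 + 2.67q → q* = 20.5333.
Height of the DWL triangle at q_m is MC(q_m) − SMB(q_m) = MEC(q_m) = 29.7672.
DWL = ½ × 4.1344 × 29.7672 = 61.5348.

DWL = $61.53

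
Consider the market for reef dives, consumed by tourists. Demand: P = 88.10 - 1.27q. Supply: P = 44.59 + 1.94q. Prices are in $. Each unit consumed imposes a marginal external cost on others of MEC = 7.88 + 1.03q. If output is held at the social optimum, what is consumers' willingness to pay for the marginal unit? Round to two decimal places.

Social marginal benefit = demand − MEC = 80.22 - 2.30q.
Set SMB = MC: 80.22 - 2.30q = 44.59 + 1.94q → q* = 8.4033.
Consumer price on the demand curve at q*: 88.10 − 1.27×8.4033 = 77.4278.

P = $77.43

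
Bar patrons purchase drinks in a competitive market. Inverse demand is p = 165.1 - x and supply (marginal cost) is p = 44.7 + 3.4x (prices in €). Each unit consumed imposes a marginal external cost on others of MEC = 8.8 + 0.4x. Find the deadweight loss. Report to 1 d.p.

DWL = €40.6

Market equilibrium (private): 44.7 + 3.4x = 165.1 - x → x_m = 27.3636.
Social marginal benefit = demand − MEC = 156.3 - 1.4x.
Set SMB = MC: 156.3 - 1.4x = 44.7 + 3.4x → x* = 23.2500.
Between x* and x_m the wedge MC − SMB runs linearly from 0 to MEC(x_m), so the loss is a triangle.
DWL = ½ × 4.1136 × 19.7455 = 40.6125.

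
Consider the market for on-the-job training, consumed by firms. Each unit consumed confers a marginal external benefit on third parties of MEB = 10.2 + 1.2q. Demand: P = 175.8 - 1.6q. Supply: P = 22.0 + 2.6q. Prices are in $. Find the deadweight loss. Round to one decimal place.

Market equilibrium (private): 22.0 + 2.6q = 175.8 - 1.6q → q_m = 36.6190.
Social marginal benefit = demand + MEB = 186.0 - 0.4q.
Set SMB = MC: 186.0 - 0.4q = 22.0 + 2.6q → q* = 54.6667.
The welfare-loss triangle has base |q_m − q*| and height MEB(q_m) (the vertical gap between SMB and MC is zero at q* and MEB at q_m).
DWL = ½ × 18.0477 × 54.1429 = 488.5774.

DWL = $488.6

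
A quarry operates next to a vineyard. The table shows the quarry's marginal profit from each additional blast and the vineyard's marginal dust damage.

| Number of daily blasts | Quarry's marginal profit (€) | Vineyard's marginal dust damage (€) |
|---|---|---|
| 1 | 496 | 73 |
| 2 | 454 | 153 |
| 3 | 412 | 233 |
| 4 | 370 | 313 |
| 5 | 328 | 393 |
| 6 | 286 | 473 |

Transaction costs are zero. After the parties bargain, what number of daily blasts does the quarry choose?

4

Bargaining reaches the level where marginal profit last exceeds marginal dust damage.
That holds through level 4 (370 ≥ 313) but not at 5 (328 < 393).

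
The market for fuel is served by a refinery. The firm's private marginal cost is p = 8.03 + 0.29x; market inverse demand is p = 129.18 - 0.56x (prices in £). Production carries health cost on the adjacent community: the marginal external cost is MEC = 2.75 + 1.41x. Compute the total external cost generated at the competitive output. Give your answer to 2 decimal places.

£14713.77

Market equilibrium (private): 8.03 + 0.29x = 129.18 - 0.56x → x_m = 142.5294.
Total external cost = ∫₀^{x_m} (2.75 + 1.41x) dx = 2.75×142.5294 + ½×1.41×142.5294² = 14713.7699.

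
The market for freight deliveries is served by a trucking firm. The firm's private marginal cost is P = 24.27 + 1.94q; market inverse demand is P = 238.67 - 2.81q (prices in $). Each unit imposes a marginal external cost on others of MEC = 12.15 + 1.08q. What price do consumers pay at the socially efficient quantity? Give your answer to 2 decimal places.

Social marginal cost = private MC + MEC = 36.42 + 3.02q.
Set SMC = demand: 36.42 + 3.02q = 238.67 - 2.81q → q* = 34.6913.
Consumer price on the demand curve at q*: 238.67 − 2.81×34.6913 = 141.1874.

P = $141.19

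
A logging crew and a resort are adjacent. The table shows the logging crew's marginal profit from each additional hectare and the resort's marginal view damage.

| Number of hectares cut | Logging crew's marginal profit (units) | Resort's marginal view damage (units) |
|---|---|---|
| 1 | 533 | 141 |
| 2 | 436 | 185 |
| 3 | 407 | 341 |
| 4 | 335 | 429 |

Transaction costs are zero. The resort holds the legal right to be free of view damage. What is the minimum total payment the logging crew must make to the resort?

667

Efficient level: marginal profit ≥ marginal view damage through level 3, so k* = 3.
With the resort holding the right, the logging crew must at least compensate total damage at k*: 141 + 185 + 341 = 667.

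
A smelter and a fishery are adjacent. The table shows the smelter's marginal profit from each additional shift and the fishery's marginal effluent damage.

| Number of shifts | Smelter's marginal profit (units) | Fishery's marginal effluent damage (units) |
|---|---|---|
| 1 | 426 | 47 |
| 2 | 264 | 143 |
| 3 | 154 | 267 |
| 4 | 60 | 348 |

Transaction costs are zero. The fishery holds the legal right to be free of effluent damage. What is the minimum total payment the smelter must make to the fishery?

190

Efficient level: marginal profit ≥ marginal effluent damage through level 2, so k* = 2.
With the fishery holding the right, the smelter must at least compensate total damage at k*: 47 + 143 = 190.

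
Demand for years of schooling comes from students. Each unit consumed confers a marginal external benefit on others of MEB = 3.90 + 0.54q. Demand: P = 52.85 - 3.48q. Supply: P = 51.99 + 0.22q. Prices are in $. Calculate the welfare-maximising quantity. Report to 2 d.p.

Social marginal benefit = demand + MEB = 56.75 - 2.94q.
Set SMB = MC: 56.75 - 2.94q = 51.99 + 0.22q → q* = 1.5063.

q* = 1.51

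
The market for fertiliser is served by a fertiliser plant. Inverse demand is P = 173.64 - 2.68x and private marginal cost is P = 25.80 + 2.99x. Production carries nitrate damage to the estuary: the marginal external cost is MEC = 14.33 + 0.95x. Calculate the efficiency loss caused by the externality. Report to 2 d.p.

DWL = 115.47

Market equilibrium (private): 25.80 + 2.99x = 173.64 - 2.68x → x_m = 26.0741.
Social marginal cost = private MC + MEC = 40.13 + 3.94x.
Set SMC = demand: 40.13 + 3.94x = 173.64 - 2.68x → x* = 20.1677.
The welfare-loss triangle has base |x_m − x*| and height MEC(x_m) (the vertical gap between SMC and demand is zero at x* and MEC at x_m).
DWL = ½ × 5.9064 × 39.1004 = 115.4713.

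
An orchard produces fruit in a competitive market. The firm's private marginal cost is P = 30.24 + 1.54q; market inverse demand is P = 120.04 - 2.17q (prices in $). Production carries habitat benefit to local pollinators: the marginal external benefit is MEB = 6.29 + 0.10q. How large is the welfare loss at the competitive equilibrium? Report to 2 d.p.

Market equilibrium (private): 30.24 + 1.54q = 120.04 - 2.17q → q_m = 24.2049.
Social marginal cost = private MC − MEB = 23.95 + 1.44q.
Set SMC = demand: 23.95 + 1.44q = 120.04 - 2.17q → q* = 26.6177.
Height of the DWL triangle at q_m is demand(q_m) − SMC(q_m) = MEB(q_m) = 8.7105.
DWL = ½ × 2.4128 × 8.7105 = 10.5083.

DWL = $10.51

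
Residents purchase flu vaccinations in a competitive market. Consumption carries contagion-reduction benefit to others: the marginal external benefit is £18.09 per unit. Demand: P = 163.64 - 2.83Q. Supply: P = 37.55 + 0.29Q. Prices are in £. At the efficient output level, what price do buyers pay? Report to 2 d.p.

Social marginal benefit = demand + MEB = 181.73 - 2.83Q.
Set SMB = MC: 181.73 - 2.83Q = 37.55 + 0.29Q → Q* = 46.2115.
Consumer price on the demand curve at Q*: 163.64 − 2.83×46.2115 = 32.8615.

P = £32.86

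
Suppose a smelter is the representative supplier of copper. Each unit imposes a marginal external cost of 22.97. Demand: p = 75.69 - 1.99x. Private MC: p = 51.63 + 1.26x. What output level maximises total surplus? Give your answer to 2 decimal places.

Social marginal cost = private MC + MEC = 74.60 + 1.26x.
Set SMC = demand: 74.60 + 1.26x = 75.69 - 1.99x → x* = 0.3354.

x* = 0.34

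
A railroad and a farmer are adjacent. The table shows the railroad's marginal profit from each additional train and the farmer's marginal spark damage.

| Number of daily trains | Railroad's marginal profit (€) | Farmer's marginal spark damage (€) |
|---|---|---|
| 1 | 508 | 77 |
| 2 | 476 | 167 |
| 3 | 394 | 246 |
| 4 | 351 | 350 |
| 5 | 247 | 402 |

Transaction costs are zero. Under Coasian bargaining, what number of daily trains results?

4

Bargaining reaches the level where marginal profit last exceeds marginal spark damage.
That holds through level 4 (351 ≥ 350) but not at 5 (247 < 402).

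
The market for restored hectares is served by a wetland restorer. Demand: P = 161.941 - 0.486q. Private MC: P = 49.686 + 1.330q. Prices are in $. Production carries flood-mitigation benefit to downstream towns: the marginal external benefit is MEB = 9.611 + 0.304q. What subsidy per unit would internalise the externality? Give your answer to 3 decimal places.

subsidy = $34.113 per unit

Social marginal cost = private MC − MEB = 40.075 + 1.026q.
Set SMC = demand: 40.075 + 1.026q = 161.941 - 0.486q → q* = 80.5992.
The Pigouvian subsidy equals MEB at q*: 9.611 + 0.304×80.5992 = 34.1132.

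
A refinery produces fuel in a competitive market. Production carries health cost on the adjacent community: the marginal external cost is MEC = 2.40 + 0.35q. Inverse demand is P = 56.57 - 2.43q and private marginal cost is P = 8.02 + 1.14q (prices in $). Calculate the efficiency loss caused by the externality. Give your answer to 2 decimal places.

Market equilibrium (private): 8.02 + 1.14q = 56.57 - 2.43q → q_m = 13.5994.
Social marginal cost = private MC + MEC = 10.42 + 1.49q.
Set SMC = demand: 10.42 + 1.49q = 56.57 - 2.43q → q* = 11.7730.
The welfare-loss triangle has base |q_m − q*| and height MEC(q_m) (the vertical gap between SMC and demand is zero at q* and MEC at q_m).
DWL = ½ × 1.8264 × 7.1598 = 6.5383.

DWL = $6.54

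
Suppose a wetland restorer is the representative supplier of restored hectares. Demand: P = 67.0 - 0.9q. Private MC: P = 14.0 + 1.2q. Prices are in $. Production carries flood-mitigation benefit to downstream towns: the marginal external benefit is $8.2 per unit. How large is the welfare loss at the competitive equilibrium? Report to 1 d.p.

DWL = $16.0

Market equilibrium (private): 14.0 + 1.2q = 67.0 - 0.9q → q_m = 25.2381.
Social marginal cost = private MC − MEB = 5.8 + 1.2q.
Set SMC = demand: 5.8 + 1.2q = 67.0 - 0.9q → q* = 29.1429.
The loss is the area between SMC and demand from q* to q_m; with linear curves that's a triangle of height MEB(q_m).
DWL = ½ × 3.9048 × 8.2000 = 16.0097.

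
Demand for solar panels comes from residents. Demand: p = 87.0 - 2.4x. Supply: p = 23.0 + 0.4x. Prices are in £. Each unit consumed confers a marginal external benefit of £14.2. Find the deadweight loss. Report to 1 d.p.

DWL = £36.0

Market equilibrium (private): 23.0 + 0.4x = 87.0 - 2.4x → x_m = 22.8571.
Social marginal benefit = demand + MEB = 101.2 - 2.4x.
Set SMB = MC: 101.2 - 2.4x = 23.0 + 0.4x → x* = 27.9286.
Height of the DWL triangle at x_m is SMB(x_m) − MC(x_m) = MEB(x_m) = 14.2000.
DWL = ½ × 5.0715 × 14.2000 = 36.0077.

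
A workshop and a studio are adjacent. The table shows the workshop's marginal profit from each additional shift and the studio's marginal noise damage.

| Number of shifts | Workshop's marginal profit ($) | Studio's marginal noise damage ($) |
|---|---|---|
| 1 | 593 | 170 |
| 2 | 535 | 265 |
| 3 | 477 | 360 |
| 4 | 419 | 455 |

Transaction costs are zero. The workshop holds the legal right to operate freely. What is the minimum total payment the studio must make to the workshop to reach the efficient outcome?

$419

Left alone the workshop would choose level 4 (marginal profit stays positive).
Efficient level: k* = 3 (marginal profit ≥ marginal noise damage through 3).
The studio must at least cover the workshop's forgone profit from cutting 4→3: 419 = 419.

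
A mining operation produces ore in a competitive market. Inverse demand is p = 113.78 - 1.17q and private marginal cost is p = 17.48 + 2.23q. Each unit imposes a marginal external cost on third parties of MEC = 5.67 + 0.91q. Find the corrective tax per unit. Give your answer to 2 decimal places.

Social marginal cost = private MC + MEC = 23.15 + 3.14q.
Set SMC = demand: 23.15 + 3.14q = 113.78 - 1.17q → q* = 21.0278.
The Pigouvian tax equals MEC at q*: 5.67 + 0.91×21.0278 = 24.8053.

tax = 24.81 per unit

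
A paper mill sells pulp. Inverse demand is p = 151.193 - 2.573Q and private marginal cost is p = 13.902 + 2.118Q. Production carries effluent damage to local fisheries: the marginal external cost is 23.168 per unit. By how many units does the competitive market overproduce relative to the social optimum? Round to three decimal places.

Market equilibrium (private): 13.902 + 2.118Q = 151.193 - 2.573Q → Q_m = 29.2669.
Social marginal cost = private MC + MEC = 37.070 + 2.118Q.
Set SMC = demand: 37.070 + 2.118Q = 151.193 - 2.573Q → Q* = 24.3281.
Gap = |29.2669 − 24.3281| = 4.9388.

4.939 units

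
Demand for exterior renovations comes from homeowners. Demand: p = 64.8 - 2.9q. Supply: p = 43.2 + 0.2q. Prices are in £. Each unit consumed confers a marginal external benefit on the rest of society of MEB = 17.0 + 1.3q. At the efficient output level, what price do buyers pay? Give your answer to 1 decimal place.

P = £2.6

Social marginal benefit = demand + MEB = 81.8 - 1.6q.
Set SMB = MC: 81.8 - 1.6q = 43.2 + 0.2q → q* = 21.4444.
Consumer price on the demand curve at q*: 64.8 − 2.9×21.4444 = 2.6112.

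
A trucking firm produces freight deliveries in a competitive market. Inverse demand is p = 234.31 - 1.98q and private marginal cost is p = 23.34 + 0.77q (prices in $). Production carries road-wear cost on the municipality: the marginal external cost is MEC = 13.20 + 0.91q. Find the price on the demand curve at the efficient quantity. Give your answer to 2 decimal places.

Social marginal cost = private MC + MEC = 36.54 + 1.68q.
Set SMC = demand: 36.54 + 1.68q = 234.31 - 1.98q → q* = 54.0355.
Consumer price on the demand curve at q*: 234.31 − 1.98×54.0355 = 127.3197.

P = $127.32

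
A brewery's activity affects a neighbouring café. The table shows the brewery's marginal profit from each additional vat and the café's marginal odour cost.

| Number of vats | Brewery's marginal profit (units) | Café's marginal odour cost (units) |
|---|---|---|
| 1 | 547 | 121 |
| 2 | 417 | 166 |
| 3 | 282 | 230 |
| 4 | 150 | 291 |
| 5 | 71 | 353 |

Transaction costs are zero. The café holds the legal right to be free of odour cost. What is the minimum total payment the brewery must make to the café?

Efficient level: marginal profit ≥ marginal odour cost through level 3, so k* = 3.
With the café holding the right, the brewery must at least compensate total damage at k*: 121 + 166 + 230 = 517.

517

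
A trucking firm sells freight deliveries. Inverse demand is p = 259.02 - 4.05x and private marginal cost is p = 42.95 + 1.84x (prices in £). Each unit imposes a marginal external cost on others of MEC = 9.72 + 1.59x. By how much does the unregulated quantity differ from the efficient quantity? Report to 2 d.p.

Market equilibrium (private): 42.95 + 1.84x = 259.02 - 4.05x → x_m = 36.6842.
Social marginal cost = private MC + MEC = 52.67 + 3.43x.
Set SMC = demand: 52.67 + 3.43x = 259.02 - 4.05x → x* = 27.5869.
Gap = |36.6842 − 27.5869| = 9.0973.

9.10 units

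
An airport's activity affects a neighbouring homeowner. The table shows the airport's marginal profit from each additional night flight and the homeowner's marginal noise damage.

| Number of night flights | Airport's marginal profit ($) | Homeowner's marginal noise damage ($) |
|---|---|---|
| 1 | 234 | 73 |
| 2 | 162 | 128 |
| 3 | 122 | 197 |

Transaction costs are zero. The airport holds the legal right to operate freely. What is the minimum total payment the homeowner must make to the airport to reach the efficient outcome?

$122

Left alone the airport would choose level 3 (marginal profit stays positive).
Efficient level: k* = 2 (marginal profit ≥ marginal noise damage through 2).
The homeowner must at least cover the airport's forgone profit from cutting 3→2: 122 = 122.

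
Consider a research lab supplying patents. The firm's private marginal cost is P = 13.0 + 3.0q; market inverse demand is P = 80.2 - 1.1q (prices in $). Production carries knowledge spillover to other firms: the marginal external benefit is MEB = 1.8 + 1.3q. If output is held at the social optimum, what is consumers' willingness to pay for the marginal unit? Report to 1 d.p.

Social marginal cost = private MC − MEB = 11.2 + 1.7q.
Set SMC = demand: 11.2 + 1.7q = 80.2 - 1.1q → q* = 24.6429.
Consumer price on the demand curve at q*: 80.2 − 1.1×24.6429 = 53.0928.

P = $53.1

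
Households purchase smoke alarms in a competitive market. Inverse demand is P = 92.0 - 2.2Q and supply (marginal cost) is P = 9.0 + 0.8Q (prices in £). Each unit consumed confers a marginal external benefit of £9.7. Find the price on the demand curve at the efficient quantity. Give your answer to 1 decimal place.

Social marginal benefit = demand + MEB = 101.7 - 2.2Q.
Set SMB = MC: 101.7 - 2.2Q = 9.0 + 0.8Q → Q* = 30.9000.
Consumer price on the demand curve at Q*: 92.0 − 2.2×30.9000 = 24.0200.

P = £24.0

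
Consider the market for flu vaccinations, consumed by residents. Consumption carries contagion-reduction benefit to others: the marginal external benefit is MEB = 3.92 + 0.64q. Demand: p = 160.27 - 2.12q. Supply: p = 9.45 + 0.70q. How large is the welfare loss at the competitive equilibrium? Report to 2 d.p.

Market equilibrium (private): 9.45 + 0.70q = 160.27 - 2.12q → q_m = 53.4823.
Social marginal benefit = demand + MEB = 164.19 - 1.48q.
Set SMB = MC: 164.19 - 1.48q = 9.45 + 0.70q → q* = 70.9817.
The welfare-loss triangle has base |q_m − q*| and height MEB(q_m) (the vertical gap between SMB and MC is zero at q* and MEB at q_m).
DWL = ½ × 17.4994 × 38.1487 = 333.7897.

DWL = 333.79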